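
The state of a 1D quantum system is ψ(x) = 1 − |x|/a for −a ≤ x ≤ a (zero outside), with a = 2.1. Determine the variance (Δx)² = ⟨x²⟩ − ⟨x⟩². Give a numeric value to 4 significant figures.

0.4410

Compute ⟨x⟩ and ⟨x²⟩ separately, then (Δx)² = ⟨x²⟩ − ⟨x⟩².
ψ is even, so ∫ over [−a, a] = 2∫₀ᵃ with ψ = 1 − x/a there: ∫₀ᵃ (1 − x/a)² dx = a/3, ∫₀ᵃ x²(1 − x/a)² dx = a³/30, ∫₀ᵃ x⁴(1 − x/a)² dx = a⁵/105.
Normalization: ∫|ψ|² dx = 1.4000.
⟨x⟩ = 0.0000 and ⟨x²⟩ = 0.44100.
(Δx)² = 0.44100 − (0.0000)² = 0.44100.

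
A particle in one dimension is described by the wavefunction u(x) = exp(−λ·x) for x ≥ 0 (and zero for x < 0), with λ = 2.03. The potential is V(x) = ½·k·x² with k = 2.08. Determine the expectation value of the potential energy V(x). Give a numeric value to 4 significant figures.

⟨V⟩ = ∫ V(x)·|u|² dx / ∫|u|² dx.
Every integrand reduces to terms xʲ·e^(−2λx) on [0, ∞); use ∫₀^∞ xʲ·e^(−2λx) dx = j!/(2λ)^(j+1).
State is unnormalized: ∫|u|² dx = 0.24631, and ∫u*·V(x)·u dx = 0.031080, so ⟨V⟩ = 0.031080 / 0.24631.
⟨V⟩ = 0.12619.

0.1262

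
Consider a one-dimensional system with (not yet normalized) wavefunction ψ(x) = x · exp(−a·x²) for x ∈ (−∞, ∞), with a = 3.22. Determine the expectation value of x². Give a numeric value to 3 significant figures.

0.233

⟨x²⟩ = ∫ x²·|ψ|² dx / ∫|ψ|² dx (integrals over the domain).
Expand each integrand as polynomial × e^(−2ax²) and use ∫x^(2j)·e^(−2ax²) dx = (2j−1)!!/(4a)^j · √(π/(2a)), odd powers → 0; here √(π/(2a)) = 0.69844.
State is unnormalized: ∫|ψ|² dx = 0.054227, and ∫ψ*·x²·ψ dx = 0.012631, so ⟨x²⟩ = 0.012631 / 0.054227.
⟨x²⟩ = 0.23292.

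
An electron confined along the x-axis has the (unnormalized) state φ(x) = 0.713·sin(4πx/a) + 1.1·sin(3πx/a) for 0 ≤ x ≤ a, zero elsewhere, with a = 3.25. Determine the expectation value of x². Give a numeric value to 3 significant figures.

⟨x²⟩ = ∫ x²·|φ|² dx / ∫|φ|² dx (integrals over the domain).
On 0 ≤ x ≤ a (j ≠ l): ∫sin²(jπx/a) dx = a/2, ∫sin(jπx/a)·sin(lπx/a) dx = 0; diagonal moments ∫x·sin²(jπx/a) dx = a²/4, ∫x²·sin²(jπx/a) dx = a³·(1/6 − 1/(4j²π²)); cross terms ∫x·sin(jπx/a)·sin(lπx/a) dx = 0 for j + l even and −4jla²/(π²(j² − l²)²) for j + l odd, ∫x²·sin(jπx/a)·sin(lπx/a) dx = (−1)^(j+l)·4jla³/(π²(j² − l²)²); higher powers the same way via product-to-sum and parts.
State is unnormalized: ∫|φ|² dx = 2.7923, and ∫φ*·x²·φ dx = 4.3424, so ⟨x²⟩ = 4.3424 / 2.7923.
⟨x²⟩ = 1.5551.

1.56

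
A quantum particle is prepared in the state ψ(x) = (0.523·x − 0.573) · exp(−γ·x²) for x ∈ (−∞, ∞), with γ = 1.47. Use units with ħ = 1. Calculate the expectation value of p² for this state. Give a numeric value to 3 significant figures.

1.83

p² ψ = −ħ² d²ψ/dx²; ⟨p²⟩ = −ħ² ∫ ψ*·ψ'' dx / ∫|ψ|² dx.
Expand each integrand as polynomial × e^(−2γx²) and use ∫x^(2j)·e^(−2γx²) dx = (2j−1)!!/(4γ)^j · √(π/(2γ)), odd powers → 0; here √(π/(2γ)) = 1.0337. Differentiate with the product rule, d/dx e^(−γx²) = −2γx·e^(−γx²).
State is unnormalized: ∫|ψ|² dx = 0.38749, and ∫ψ*·(−ħ² ψ'') dx = 0.71098, so ⟨p²⟩ = 0.71098 / 0.38749.
⟨p²⟩ = 1.8349.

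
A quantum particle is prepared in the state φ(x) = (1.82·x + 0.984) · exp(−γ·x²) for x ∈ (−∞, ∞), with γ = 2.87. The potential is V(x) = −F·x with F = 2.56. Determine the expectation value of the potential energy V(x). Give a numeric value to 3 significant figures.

⟨V⟩ = ∫ V(x)·|φ|² dx / ∫|φ|² dx.
Expand each integrand as polynomial × e^(−2γx²) and use ∫x^(2j)·e^(−2γx²) dx = (2j−1)!!/(4γ)^j · √(π/(2γ)), odd powers → 0; here √(π/(2γ)) = 0.73981.
State is unnormalized: ∫|φ|² dx = 0.92979, and ∫φ*·V(x)·φ dx = -0.59090, so ⟨V⟩ = -0.59090 / 0.92979.
⟨V⟩ = -0.63552.

-0.636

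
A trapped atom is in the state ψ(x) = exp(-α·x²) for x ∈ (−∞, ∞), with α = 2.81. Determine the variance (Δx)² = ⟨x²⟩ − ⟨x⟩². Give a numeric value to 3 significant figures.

0.0890

Compute ⟨x⟩ and ⟨x²⟩ separately, then (Δx)² = ⟨x²⟩ − ⟨x⟩².
Gaussian moments: ∫x^(2j)·e^(−2αx²) dx = (2j−1)!!/(4α)^j · √(π/(2α)), odd powers integrate to 0; here √(π/(2α)) = 0.74766.
Normalization: ∫|ψ|² dx = 0.74766.
⟨x⟩ = 0.0000 and ⟨x²⟩ = 0.088968.
(Δx)² = 0.088968 − (0.0000)² = 0.088968.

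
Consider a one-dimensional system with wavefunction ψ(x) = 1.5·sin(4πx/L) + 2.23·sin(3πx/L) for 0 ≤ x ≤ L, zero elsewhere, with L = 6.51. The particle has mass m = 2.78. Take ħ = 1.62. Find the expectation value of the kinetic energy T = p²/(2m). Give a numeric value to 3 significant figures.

T = −(ħ²/2m) d²/dx², so ⟨T⟩ = −(ħ²/2m) ∫ ψ*·ψ'' dx / ∫|ψ|² dx; with m = 2.78.
d²/dx² sin(jπx/L) = −(jπ/L)²·sin(jπx/L); on 0 ≤ x ≤ L, ∫sin²(jπx/L) dx = L/2 and ∫sin(jπx/L)·sin(lπx/L) dx = 0 for j ≠ l, so only diagonal terms survive in ∫|ψ|² and ∫ψ·ψ″; ∫ψ·ψ′ dx = [ψ²/2] between the walls = 0.
State is unnormalized: ∫|ψ|² dx = 23.511, and ∫ψ*·(−ħ²/2m · ψ'') dx = 28.895, so ⟨T⟩ = 28.895 / 23.511.
⟨T⟩ = 1.2290.

1.23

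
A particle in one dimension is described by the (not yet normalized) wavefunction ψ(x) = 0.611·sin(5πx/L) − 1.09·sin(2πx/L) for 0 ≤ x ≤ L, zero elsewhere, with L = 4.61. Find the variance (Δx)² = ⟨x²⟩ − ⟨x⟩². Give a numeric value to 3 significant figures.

1.55

Compute ⟨x⟩ and ⟨x²⟩ separately, then (Δx)² = ⟨x²⟩ − ⟨x⟩².
On 0 ≤ x ≤ L (j ≠ l): ∫sin²(jπx/L) dx = L/2, ∫sin(jπx/L)·sin(lπx/L) dx = 0; diagonal moments ∫x·sin²(jπx/L) dx = L²/4, ∫x²·sin²(jπx/L) dx = L³·(1/6 − 1/(4j²π²)); cross terms ∫x·sin(jπx/L)·sin(lπx/L) dx = 0 for j + l even and −4jlL²/(π²(j² − l²)²) for j + l odd, ∫x²·sin(jπx/L)·sin(lπx/L) dx = (−1)^(j+l)·4jlL³/(π²(j² − l²)²); higher powers the same way via product-to-sum and parts.
Normalization: ∫|ψ|² dx = 3.5991.
⟨x⟩ = 2.3773 and ⟨x²⟩ = 7.2021.
(Δx)² = 7.2021 − (2.3773)² = 1.5507.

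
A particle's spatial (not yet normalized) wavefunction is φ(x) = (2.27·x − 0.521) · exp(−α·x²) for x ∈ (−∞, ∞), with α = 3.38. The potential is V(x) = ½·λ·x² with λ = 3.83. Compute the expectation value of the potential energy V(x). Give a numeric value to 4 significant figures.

0.3071

⟨V⟩ = ∫ V(x)·|φ|² dx / ∫|φ|² dx.
Expand each integrand as polynomial × e^(−2αx²) and use ∫x^(2j)·e^(−2αx²) dx = (2j−1)!!/(4α)^j · √(π/(2α)), odd powers → 0; here √(π/(2α)) = 0.68171.
State is unnormalized: ∫|φ|² dx = 0.44487, and ∫φ*·V(x)·φ dx = 0.13662, so ⟨V⟩ = 0.13662 / 0.44487.
⟨V⟩ = 0.30709.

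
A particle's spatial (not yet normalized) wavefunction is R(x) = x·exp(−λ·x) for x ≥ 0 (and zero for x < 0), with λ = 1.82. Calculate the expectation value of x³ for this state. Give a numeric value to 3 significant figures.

1.24

⟨x³⟩ = ∫ x³·|R|² dx / ∫|R|² dx (integrals over the domain).
Every integrand reduces to terms xʲ·e^(−2λx) on [0, ∞); use ∫₀^∞ xʲ·e^(−2λx) dx = j!/(2λ)^(j+1).
State is unnormalized: ∫|R|² dx = 0.041469, and ∫R*·x³·R dx = 0.051591, so ⟨x³⟩ = 0.051591 / 0.041469.
⟨x³⟩ = 1.2441.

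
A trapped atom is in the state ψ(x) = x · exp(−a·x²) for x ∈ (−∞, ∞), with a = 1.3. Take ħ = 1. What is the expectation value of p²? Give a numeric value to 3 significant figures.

p² ψ = −ħ² d²ψ/dx²; ⟨p²⟩ = −ħ² ∫ ψ*·ψ'' dx / ∫|ψ|² dx.
Expand each integrand as polynomial × e^(−2ax²) and use ∫x^(2j)·e^(−2ax²) dx = (2j−1)!!/(4a)^j · √(π/(2a)), odd powers → 0; here √(π/(2a)) = 1.0992. Differentiate with the product rule, d/dx e^(−ax²) = −2ax·e^(−ax²).
State is unnormalized: ∫|ψ|² dx = 0.21139, and ∫ψ*·(−ħ² ψ'') dx = 0.82442, so ⟨p²⟩ = 0.82442 / 0.21139.
⟨p²⟩ = 3.9000.

3.90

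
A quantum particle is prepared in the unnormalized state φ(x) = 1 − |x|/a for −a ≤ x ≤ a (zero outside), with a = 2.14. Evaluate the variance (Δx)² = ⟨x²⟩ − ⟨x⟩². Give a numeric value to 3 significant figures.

0.458

Compute ⟨x⟩ and ⟨x²⟩ separately, then (Δx)² = ⟨x²⟩ − ⟨x⟩².
φ is even, so ∫ over [−a, a] = 2∫₀ᵃ with φ = 1 − x/a there: ∫₀ᵃ (1 − x/a)² dx = a/3, ∫₀ᵃ x²(1 − x/a)² dx = a³/30, ∫₀ᵃ x⁴(1 − x/a)² dx = a⁵/105.
Normalization: ∫|φ|² dx = 1.4267.
⟨x⟩ = 0.0000 and ⟨x²⟩ = 0.45796.
(Δx)² = 0.45796 − (0.0000)² = 0.45796.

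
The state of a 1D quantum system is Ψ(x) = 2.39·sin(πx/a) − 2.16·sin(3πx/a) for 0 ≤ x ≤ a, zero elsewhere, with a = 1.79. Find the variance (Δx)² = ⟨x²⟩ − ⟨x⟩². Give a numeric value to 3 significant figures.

Compute ⟨x⟩ and ⟨x²⟩ separately, then (Δx)² = ⟨x²⟩ − ⟨x⟩².
On 0 ≤ x ≤ a (j ≠ l): ∫sin²(jπx/a) dx = a/2, ∫sin(jπx/a)·sin(lπx/a) dx = 0; diagonal moments ∫x·sin²(jπx/a) dx = a²/4, ∫x²·sin²(jπx/a) dx = a³·(1/6 − 1/(4j²π²)); cross terms ∫x·sin(jπx/a)·sin(lπx/a) dx = 0 for j + l even and −4jla²/(π²(j² − l²)²) for j + l odd, ∫x²·sin(jπx/a)·sin(lπx/a) dx = (−1)^(j+l)·4jla³/(π²(j² − l²)²); higher powers the same way via product-to-sum and parts.
Normalization: ∫|Ψ|² dx = 9.2880.
⟨x⟩ = 0.89500 and ⟨x²⟩ = 0.84946.
(Δx)² = 0.84946 − (0.89500)² = 0.048434.

0.0484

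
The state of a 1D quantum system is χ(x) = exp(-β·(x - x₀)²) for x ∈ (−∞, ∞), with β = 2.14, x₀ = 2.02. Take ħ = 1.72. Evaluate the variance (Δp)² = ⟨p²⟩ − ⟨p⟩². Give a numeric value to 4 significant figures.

6.331

Compute ⟨p⟩ and ⟨p²⟩ separately; (Δp)² = ⟨p²⟩ − ⟨p⟩².
Gaussian moments (u = x − x₀): ∫u^(2j)·e^(−2βu²) du = (2j−1)!!/(4β)^j · √(π/(2β)), odd powers integrate to 0; here √(π/(2β)) = 0.85675. Derivatives: d/dx e^(−βu²) = −2βu·e^(−βu²), d²/dx² e^(−βu²) = (4β²u² − 2β)·e^(−βu²).
Normalization: ∫|χ|² dx = 0.85675.
⟨p⟩ = 0.0000 and ⟨p²⟩ = 6.3310.
(Δp)² = 6.3310 − (0.0000)² = 6.3310.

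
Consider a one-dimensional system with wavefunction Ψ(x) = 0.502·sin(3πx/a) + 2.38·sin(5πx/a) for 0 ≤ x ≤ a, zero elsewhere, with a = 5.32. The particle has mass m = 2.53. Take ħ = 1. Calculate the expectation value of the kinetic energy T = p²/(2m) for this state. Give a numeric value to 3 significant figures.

1.68

T = −(ħ²/2m) d²/dx², so ⟨T⟩ = −(ħ²/2m) ∫ Ψ*·Ψ'' dx / ∫|Ψ|² dx; with m = 2.53.
d²/dx² sin(jπx/a) = −(jπ/a)²·sin(jπx/a); on 0 ≤ x ≤ a, ∫sin²(jπx/a) dx = a/2 and ∫sin(jπx/a)·sin(lπx/a) dx = 0 for j ≠ l, so only diagonal terms survive in ∫|Ψ|² and ∫Ψ·Ψ″; ∫Ψ·Ψ′ dx = [Ψ²/2] between the walls = 0.
State is unnormalized: ∫|Ψ|² dx = 15.738, and ∫Ψ*·(−ħ²/2m · Ψ'') dx = 26.376, so ⟨T⟩ = 26.376 / 15.738.
⟨T⟩ = 1.6760.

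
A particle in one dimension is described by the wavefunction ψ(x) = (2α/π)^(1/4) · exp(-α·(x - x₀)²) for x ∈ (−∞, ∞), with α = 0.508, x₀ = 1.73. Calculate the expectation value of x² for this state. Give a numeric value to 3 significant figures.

⟨x²⟩ = ∫ x²·|ψ|² dx (integrals over the domain).
Gaussian moments (u = x − x₀): ∫u^(2j)·e^(−2αu²) du = (2j−1)!!/(4α)^j · √(π/(2α)), odd powers integrate to 0; here √(π/(2α)) = 1.7584.
⟨x²⟩ = 3.4850.

3.49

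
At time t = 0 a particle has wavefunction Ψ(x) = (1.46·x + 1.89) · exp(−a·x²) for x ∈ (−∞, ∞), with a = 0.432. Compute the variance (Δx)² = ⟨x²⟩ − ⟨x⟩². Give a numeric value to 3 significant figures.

0.434

Compute ⟨x⟩ and ⟨x²⟩ separately, then (Δx)² = ⟨x²⟩ − ⟨x⟩².
Expand each integrand as polynomial × e^(−2ax²) and use ∫x^(2j)·e^(−2ax²) dx = (2j−1)!!/(4a)^j · √(π/(2a)), odd powers → 0; here √(π/(2a)) = 1.9069.
Normalization: ∫|Ψ|² dx = 9.1637.
⟨x⟩ = 0.66458 and ⟨x²⟩ = 0.87580.
(Δx)² = 0.87580 − (0.66458)² = 0.43413.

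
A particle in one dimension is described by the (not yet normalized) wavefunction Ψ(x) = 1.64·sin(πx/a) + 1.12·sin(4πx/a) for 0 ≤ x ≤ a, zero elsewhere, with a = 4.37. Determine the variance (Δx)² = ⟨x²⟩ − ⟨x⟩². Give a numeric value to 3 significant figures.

0.909

Compute ⟨x⟩ and ⟨x²⟩ separately, then (Δx)² = ⟨x²⟩ − ⟨x⟩².
On 0 ≤ x ≤ a (j ≠ l): ∫sin²(jπx/a) dx = a/2, ∫sin(jπx/a)·sin(lπx/a) dx = 0; diagonal moments ∫x·sin²(jπx/a) dx = a²/4, ∫x²·sin²(jπx/a) dx = a³·(1/6 − 1/(4j²π²)); cross terms ∫x·sin(jπx/a)·sin(lπx/a) dx = 0 for j + l even and −4jla²/(π²(j² − l²)²) for j + l odd, ∫x²·sin(jπx/a)·sin(lπx/a) dx = (−1)^(j+l)·4jla³/(π²(j² − l²)²); higher powers the same way via product-to-sum and parts.
Normalization: ∫|Ψ|² dx = 8.6176.
⟨x⟩ = 2.1263 and ⟨x²⟩ = 5.4303.
(Δx)² = 5.4303 − (2.1263)² = 0.90898.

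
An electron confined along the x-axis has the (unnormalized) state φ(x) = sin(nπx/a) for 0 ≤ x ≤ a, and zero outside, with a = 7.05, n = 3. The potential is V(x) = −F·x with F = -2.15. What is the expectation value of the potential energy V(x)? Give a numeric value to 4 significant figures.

⟨V⟩ = ∫ V(x)·|φ|² dx / ∫|φ|² dx.
With sin²θ = (1 − cos2θ)/2 on 0 ≤ x ≤ a: ∫sin²(nπx/a) dx = a/2, ∫x·sin²(nπx/a) dx = a²/4, ∫x²·sin²(nπx/a) dx = a³·(1/6 − 1/(4n²π²)); higher powers xᵏ the same way, integrating xᵏ·cos(2nπx/a) by parts.
State is unnormalized: ∫|φ|² dx = 3.5250, and ∫φ*·V(x)·φ dx = 26.715, so ⟨V⟩ = 26.715 / 3.5250.
⟨V⟩ = 7.5788.

7.579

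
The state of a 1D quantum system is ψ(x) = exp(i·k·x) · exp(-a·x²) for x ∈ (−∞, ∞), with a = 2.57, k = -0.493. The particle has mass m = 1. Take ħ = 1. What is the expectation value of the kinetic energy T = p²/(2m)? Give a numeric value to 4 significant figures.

1.407

T = −(ħ²/2m) d²/dx², so ⟨T⟩ = −(ħ²/2m) ∫ ψ*·ψ'' dx / ∫|ψ|² dx; with m = 1.
Gaussian moments: ∫x^(2j)·e^(−2ax²) dx = (2j−1)!!/(4a)^j · √(π/(2a)), odd powers integrate to 0; here √(π/(2a)) = 0.78180. Derivatives: ψ′ = (ik − 2ax)·ψ, ψ″ = ((ik − 2ax)² − 2a)·ψ; the odd-in-x pieces drop out.
State is unnormalized: ∫|ψ|² dx = 0.78180, and ∫ψ*·(−ħ²/2m · ψ'') dx = 1.0996, so ⟨T⟩ = 1.0996 / 0.78180.
⟨T⟩ = 1.4065.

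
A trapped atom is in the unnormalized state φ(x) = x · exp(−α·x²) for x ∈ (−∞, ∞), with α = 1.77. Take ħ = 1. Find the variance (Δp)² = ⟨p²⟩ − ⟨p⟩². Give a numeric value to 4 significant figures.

Compute ⟨p⟩ and ⟨p²⟩ separately; (Δp)² = ⟨p²⟩ − ⟨p⟩².
Expand each integrand as polynomial × e^(−2αx²) and use ∫x^(2j)·e^(−2αx²) dx = (2j−1)!!/(4α)^j · √(π/(2α)), odd powers → 0; here √(π/(2α)) = 0.94205. Differentiate with the product rule, d/dx e^(−αx²) = −2αx·e^(−αx²).
Normalization: ∫|φ|² dx = 0.13306.
⟨p⟩ = 0.0000 and ⟨p²⟩ = 5.3100.
(Δp)² = 5.3100 − (0.0000)² = 5.3100.

5.310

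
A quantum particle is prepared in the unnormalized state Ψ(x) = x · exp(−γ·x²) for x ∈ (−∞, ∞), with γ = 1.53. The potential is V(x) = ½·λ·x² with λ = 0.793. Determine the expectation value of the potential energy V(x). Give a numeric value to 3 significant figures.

⟨V⟩ = ∫ V(x)·|Ψ|² dx / ∫|Ψ|² dx.
Expand each integrand as polynomial × e^(−2γx²) and use ∫x^(2j)·e^(−2γx²) dx = (2j−1)!!/(4γ)^j · √(π/(2γ)), odd powers → 0; here √(π/(2γ)) = 1.0132.
State is unnormalized: ∫|Ψ|² dx = 0.16556, and ∫Ψ*·V(x)·Ψ dx = 0.032179, so ⟨V⟩ = 0.032179 / 0.16556.
⟨V⟩ = 0.19436.

0.194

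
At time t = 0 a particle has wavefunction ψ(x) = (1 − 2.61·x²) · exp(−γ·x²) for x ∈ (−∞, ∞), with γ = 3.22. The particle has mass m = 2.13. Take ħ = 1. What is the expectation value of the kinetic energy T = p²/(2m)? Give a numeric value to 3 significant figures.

T = −(ħ²/2m) d²/dx², so ⟨T⟩ = −(ħ²/2m) ∫ ψ*·ψ'' dx / ∫|ψ|² dx; with m = 2.13.
Expand each integrand as polynomial × e^(−2γx²) and use ∫x^(2j)·e^(−2γx²) dx = (2j−1)!!/(4γ)^j · √(π/(2γ)), odd powers → 0; here √(π/(2γ)) = 0.69844. Differentiate with the product rule, d/dx e^(−γx²) = −2γx·e^(−γx²).
State is unnormalized: ∫|ψ|² dx = 0.50142, and ∫ψ*·(−ħ²/2m · ψ'') dx = 0.89364, so ⟨T⟩ = 0.89364 / 0.50142.
⟨T⟩ = 1.7822.

1.78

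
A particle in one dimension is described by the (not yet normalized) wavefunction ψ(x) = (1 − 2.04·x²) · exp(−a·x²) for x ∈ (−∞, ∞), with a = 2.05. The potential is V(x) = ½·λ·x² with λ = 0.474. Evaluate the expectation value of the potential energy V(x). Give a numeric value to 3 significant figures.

⟨V⟩ = ∫ V(x)·|ψ|² dx / ∫|ψ|² dx.
Expand each integrand as polynomial × e^(−2ax²) and use ∫x^(2j)·e^(−2ax²) dx = (2j−1)!!/(4a)^j · √(π/(2a)), odd powers → 0; here √(π/(2a)) = 0.87535.
State is unnormalized: ∫|ψ|² dx = 0.60234, and ∫ψ*·V(x)·ψ dx = 0.011023, so ⟨V⟩ = 0.011023 / 0.60234.
⟨V⟩ = 0.018300.

0.0183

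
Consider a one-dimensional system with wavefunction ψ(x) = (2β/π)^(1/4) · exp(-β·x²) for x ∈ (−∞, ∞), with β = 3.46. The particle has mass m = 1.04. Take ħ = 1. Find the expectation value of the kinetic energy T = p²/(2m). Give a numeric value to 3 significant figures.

1.66

T = −(ħ²/2m) d²/dx², so ⟨T⟩ = −(ħ²/2m) ∫ ψ*·ψ'' dx; with m = 1.04.
Gaussian moments: ∫x^(2j)·e^(−2βx²) dx = (2j−1)!!/(4β)^j · √(π/(2β)), odd powers integrate to 0; here √(π/(2β)) = 0.67379. Derivatives: d/dx e^(−βx²) = −2βx·e^(−βx²), d²/dx² e^(−βx²) = (4β²x² − 2β)·e^(−βx²).
⟨T⟩ = 1.6635.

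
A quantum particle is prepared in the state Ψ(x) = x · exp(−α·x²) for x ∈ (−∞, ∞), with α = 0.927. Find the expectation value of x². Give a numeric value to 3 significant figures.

0.809

⟨x²⟩ = ∫ x²·|Ψ|² dx / ∫|Ψ|² dx (integrals over the domain).
Expand each integrand as polynomial × e^(−2αx²) and use ∫x^(2j)·e^(−2αx²) dx = (2j−1)!!/(4α)^j · √(π/(2α)), odd powers → 0; here √(π/(2α)) = 1.3017.
State is unnormalized: ∫|Ψ|² dx = 0.35106, and ∫Ψ*·x²·Ψ dx = 0.28403, so ⟨x²⟩ = 0.28403 / 0.35106.
⟨x²⟩ = 0.80906.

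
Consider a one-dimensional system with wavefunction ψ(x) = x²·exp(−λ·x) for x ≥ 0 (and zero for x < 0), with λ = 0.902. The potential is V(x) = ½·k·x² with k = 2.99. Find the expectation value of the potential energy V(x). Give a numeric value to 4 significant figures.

13.78

⟨V⟩ = ∫ V(x)·|ψ|² dx / ∫|ψ|² dx.
Every integrand reduces to terms xʲ·e^(−2λx) on [0, ∞); use ∫₀^∞ xʲ·e^(−2λx) dx = j!/(2λ)^(j+1).
State is unnormalized: ∫|ψ|² dx = 1.2561, and ∫ψ*·V(x)·ψ dx = 17.311, so ⟨V⟩ = 17.311 / 1.2561.
⟨V⟩ = 13.781.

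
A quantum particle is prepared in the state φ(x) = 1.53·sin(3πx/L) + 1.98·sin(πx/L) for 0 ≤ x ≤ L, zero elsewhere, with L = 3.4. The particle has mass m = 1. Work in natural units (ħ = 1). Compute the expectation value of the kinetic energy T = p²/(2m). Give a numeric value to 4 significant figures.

T = −(ħ²/2m) d²/dx², so ⟨T⟩ = −(ħ²/2m) ∫ φ*·φ'' dx / ∫|φ|² dx; with m = 1.
d²/dx² sin(jπx/L) = −(jπ/L)²·sin(jπx/L); on 0 ≤ x ≤ L, ∫sin²(jπx/L) dx = L/2 and ∫sin(jπx/L)·sin(lπx/L) dx = 0 for j ≠ l, so only diagonal terms survive in ∫|φ|² and ∫φ·φ″; ∫φ·φ′ dx = [φ²/2] between the walls = 0.
State is unnormalized: ∫|φ|² dx = 10.644, and ∫φ*·(−ħ²/2m · φ'') dx = 18.134, so ⟨T⟩ = 18.134 / 10.644.
⟨T⟩ = 1.7037.

1.704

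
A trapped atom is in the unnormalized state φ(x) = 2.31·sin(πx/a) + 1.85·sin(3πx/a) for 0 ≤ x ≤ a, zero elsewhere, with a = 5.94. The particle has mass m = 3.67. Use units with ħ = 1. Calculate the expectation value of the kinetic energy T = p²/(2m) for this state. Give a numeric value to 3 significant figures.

0.157

T = −(ħ²/2m) d²/dx², so ⟨T⟩ = −(ħ²/2m) ∫ φ*·φ'' dx / ∫|φ|² dx; with m = 3.67.
d²/dx² sin(jπx/a) = −(jπ/a)²·sin(jπx/a); on 0 ≤ x ≤ a, ∫sin²(jπx/a) dx = a/2 and ∫sin(jπx/a)·sin(lπx/a) dx = 0 for j ≠ l, so only diagonal terms survive in ∫|φ|² and ∫φ·φ″; ∫φ·φ′ dx = [φ²/2] between the walls = 0.
State is unnormalized: ∫|φ|² dx = 26.013, and ∫φ*·(−ħ²/2m · φ'') dx = 4.0903, so ⟨T⟩ = 4.0903 / 26.013.
⟨T⟩ = 0.15724.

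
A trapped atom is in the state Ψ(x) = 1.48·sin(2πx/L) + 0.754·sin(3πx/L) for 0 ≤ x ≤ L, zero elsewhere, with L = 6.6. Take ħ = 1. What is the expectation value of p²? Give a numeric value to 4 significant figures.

1.140

p² Ψ = −ħ² d²Ψ/dx²; ⟨p²⟩ = −ħ² ∫ Ψ*·Ψ'' dx / ∫|Ψ|² dx.
d²/dx² sin(jπx/L) = −(jπ/L)²·sin(jπx/L); on 0 ≤ x ≤ L, ∫sin²(jπx/L) dx = L/2 and ∫sin(jπx/L)·sin(lπx/L) dx = 0 for j ≠ l, so only diagonal terms survive in ∫|Ψ|² and ∫Ψ·Ψ″; ∫Ψ·Ψ′ dx = [Ψ²/2] between the walls = 0.
State is unnormalized: ∫|Ψ|² dx = 9.1044, and ∫Ψ*·(−ħ² Ψ'') dx = 10.377, so ⟨p²⟩ = 10.377 / 9.1044.
⟨p²⟩ = 1.1397.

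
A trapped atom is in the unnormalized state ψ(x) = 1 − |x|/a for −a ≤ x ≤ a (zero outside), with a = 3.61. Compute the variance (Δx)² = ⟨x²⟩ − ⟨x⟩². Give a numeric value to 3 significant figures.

1.30

Compute ⟨x⟩ and ⟨x²⟩ separately, then (Δx)² = ⟨x²⟩ − ⟨x⟩².
ψ is even, so ∫ over [−a, a] = 2∫₀ᵃ with ψ = 1 − x/a there: ∫₀ᵃ (1 − x/a)² dx = a/3, ∫₀ᵃ x²(1 − x/a)² dx = a³/30, ∫₀ᵃ x⁴(1 − x/a)² dx = a⁵/105.
Normalization: ∫|ψ|² dx = 2.4067.
⟨x⟩ = 0.0000 and ⟨x²⟩ = 1.3032.
(Δx)² = 1.3032 − (0.0000)² = 1.3032.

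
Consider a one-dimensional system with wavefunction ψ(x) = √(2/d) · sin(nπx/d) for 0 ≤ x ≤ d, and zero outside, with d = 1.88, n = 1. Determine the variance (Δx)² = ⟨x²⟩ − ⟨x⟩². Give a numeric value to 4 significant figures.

Compute ⟨x⟩ and ⟨x²⟩ separately, then (Δx)² = ⟨x²⟩ − ⟨x⟩².
With sin²θ = (1 − cos2θ)/2 on 0 ≤ x ≤ d: ∫sin²(nπx/d) dx = d/2, ∫x·sin²(nπx/d) dx = d²/4, ∫x²·sin²(nπx/d) dx = d³·(1/6 − 1/(4n²π²)); higher powers xᵏ the same way, integrating xᵏ·cos(2nπx/d) by parts.
⟨x⟩ = 0.94000 and ⟨x²⟩ = 0.99908.
(Δx)² = 0.99908 − (0.94000)² = 0.11548.

0.1155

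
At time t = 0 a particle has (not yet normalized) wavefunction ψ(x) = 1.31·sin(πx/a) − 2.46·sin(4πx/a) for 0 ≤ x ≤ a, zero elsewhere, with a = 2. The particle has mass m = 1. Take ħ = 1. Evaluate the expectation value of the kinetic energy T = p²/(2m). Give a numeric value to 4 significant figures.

T = −(ħ²/2m) d²/dx², so ⟨T⟩ = −(ħ²/2m) ∫ ψ*·ψ'' dx / ∫|ψ|² dx; with m = 1.
d²/dx² sin(jπx/a) = −(jπ/a)²·sin(jπx/a); on 0 ≤ x ≤ a, ∫sin²(jπx/a) dx = a/2 and ∫sin(jπx/a)·sin(lπx/a) dx = 0 for j ≠ l, so only diagonal terms survive in ∫|ψ|² and ∫ψ·ψ″; ∫ψ·ψ′ dx = [ψ²/2] between the walls = 0.
State is unnormalized: ∫|ψ|² dx = 7.7677, and ∫ψ*·(−ħ²/2m · ψ'') dx = 121.57, so ⟨T⟩ = 121.57 / 7.7677.
⟨T⟩ = 15.651.

15.65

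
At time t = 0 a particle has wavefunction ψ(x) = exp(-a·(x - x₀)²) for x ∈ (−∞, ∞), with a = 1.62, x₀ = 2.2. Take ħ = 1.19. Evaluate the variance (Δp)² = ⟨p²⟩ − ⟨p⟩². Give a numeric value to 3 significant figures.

Compute ⟨p⟩ and ⟨p²⟩ separately; (Δp)² = ⟨p²⟩ − ⟨p⟩².
Gaussian moments (u = x − x₀): ∫u^(2j)·e^(−2au²) du = (2j−1)!!/(4a)^j · √(π/(2a)), odd powers integrate to 0; here √(π/(2a)) = 0.98470. Derivatives: d/dx e^(−au²) = −2au·e^(−au²), d²/dx² e^(−au²) = (4a²u² − 2a)·e^(−au²).
Normalization: ∫|ψ|² dx = 0.98470.
⟨p⟩ = 0.0000 and ⟨p²⟩ = 2.2941.
(Δp)² = 2.2941 − (0.0000)² = 2.2941.

2.29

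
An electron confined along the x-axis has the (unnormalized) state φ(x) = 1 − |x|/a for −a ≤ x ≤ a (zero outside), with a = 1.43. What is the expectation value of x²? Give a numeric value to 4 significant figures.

0.2045

⟨x²⟩ = ∫ x²·|φ|² dx / ∫|φ|² dx (integrals over the domain).
φ is even, so ∫ over [−a, a] = 2∫₀ᵃ with φ = 1 − x/a there: ∫₀ᵃ (1 − x/a)² dx = a/3, ∫₀ᵃ x²(1 − x/a)² dx = a³/30, ∫₀ᵃ x⁴(1 − x/a)² dx = a⁵/105.
State is unnormalized: ∫|φ|² dx = 0.95333, and ∫φ*·x²·φ dx = 0.19495, so ⟨x²⟩ = 0.19495 / 0.95333.
⟨x²⟩ = 0.20449.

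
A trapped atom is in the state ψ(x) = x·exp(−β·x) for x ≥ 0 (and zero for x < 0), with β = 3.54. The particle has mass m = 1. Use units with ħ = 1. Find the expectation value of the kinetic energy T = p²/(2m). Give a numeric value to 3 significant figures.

6.27

T = −(ħ²/2m) d²/dx², so ⟨T⟩ = −(ħ²/2m) ∫ ψ*·ψ'' dx / ∫|ψ|² dx; with m = 1.
Differentiate x·exp(−β·x) with the product rule; every integrand then reduces to terms xʲ·e^(−2βx) on [0, ∞), with ∫₀^∞ xʲ·e^(−2βx) dx = j!/(2β)^(j+1).
State is unnormalized: ∫|ψ|² dx = 0.0056355, and ∫ψ*·(−ħ²/2m · ψ'') dx = 0.035311, so ⟨T⟩ = 0.035311 / 0.0056355.
⟨T⟩ = 6.2658.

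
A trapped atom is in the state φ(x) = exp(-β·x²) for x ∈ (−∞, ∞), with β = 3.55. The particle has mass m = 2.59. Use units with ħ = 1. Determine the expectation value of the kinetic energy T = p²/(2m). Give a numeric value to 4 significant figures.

0.6853

T = −(ħ²/2m) d²/dx², so ⟨T⟩ = −(ħ²/2m) ∫ φ*·φ'' dx / ∫|φ|² dx; with m = 2.59.
Gaussian moments: ∫x^(2j)·e^(−2βx²) dx = (2j−1)!!/(4β)^j · √(π/(2β)), odd powers integrate to 0; here √(π/(2β)) = 0.66519. Derivatives: d/dx e^(−βx²) = −2βx·e^(−βx²), d²/dx² e^(−βx²) = (4β²x² − 2β)·e^(−βx²).
State is unnormalized: ∫|φ|² dx = 0.66519, and ∫φ*·(−ħ²/2m · φ'') dx = 0.45587, so ⟨T⟩ = 0.45587 / 0.66519.
⟨T⟩ = 0.68533.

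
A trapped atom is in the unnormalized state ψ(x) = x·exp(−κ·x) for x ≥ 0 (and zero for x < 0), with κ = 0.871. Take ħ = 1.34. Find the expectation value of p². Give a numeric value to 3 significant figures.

1.36

p² ψ = −ħ² d²ψ/dx²; ⟨p²⟩ = −ħ² ∫ ψ*·ψ'' dx / ∫|ψ|² dx.
Differentiate x·exp(−κ·x) with the product rule; every integrand then reduces to terms xʲ·e^(−2κx) on [0, ∞), with ∫₀^∞ xʲ·e^(−2κx) dx = j!/(2κ)^(j+1).
State is unnormalized: ∫|ψ|² dx = 0.37834, and ∫ψ*·(−ħ² ψ'') dx = 0.51538, so ⟨p²⟩ = 0.51538 / 0.37834.
⟨p²⟩ = 1.3622.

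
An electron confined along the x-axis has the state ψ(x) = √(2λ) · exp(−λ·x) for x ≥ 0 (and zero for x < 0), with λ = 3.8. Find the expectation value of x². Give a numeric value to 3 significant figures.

0.0346

⟨x²⟩ = ∫ x²·|ψ|² dx (integrals over the domain).
Every integrand reduces to terms xʲ·e^(−2λx) on [0, ∞); use ∫₀^∞ xʲ·e^(−2λx) dx = j!/(2λ)^(j+1).
⟨x²⟩ = 0.034626.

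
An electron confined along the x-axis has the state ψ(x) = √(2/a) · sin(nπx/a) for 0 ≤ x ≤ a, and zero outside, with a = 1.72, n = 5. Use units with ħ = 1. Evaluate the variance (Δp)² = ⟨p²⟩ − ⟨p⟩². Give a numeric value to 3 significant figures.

Compute ⟨p⟩ and ⟨p²⟩ separately; (Δp)² = ⟨p²⟩ − ⟨p⟩².
d/dx sin(nπx/a) = (nπ/a)·cos(nπx/a) and d²/dx² sin(nπx/a) = −(nπ/a)²·sin(nπx/a); on 0 ≤ x ≤ a, ∫sin²(nπx/a) dx = a/2 and ∫sin(nπx/a)·cos(nπx/a) dx = 0.
⟨p⟩ = 0.0000 and ⟨p²⟩ = 83.403.
(Δp)² = 83.403 − (0.0000)² = 83.403.

83.4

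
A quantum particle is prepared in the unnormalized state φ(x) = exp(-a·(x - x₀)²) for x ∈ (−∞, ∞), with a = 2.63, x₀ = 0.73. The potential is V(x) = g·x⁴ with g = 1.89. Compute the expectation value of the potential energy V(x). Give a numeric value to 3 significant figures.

⟨V⟩ = ∫ V(x)·|φ|² dx / ∫|φ|² dx.
Gaussian moments (u = x − x₀): ∫u^(2j)·e^(−2au²) du = (2j−1)!!/(4a)^j · √(π/(2a)), odd powers integrate to 0; here √(π/(2a)) = 0.77283.
State is unnormalized: ∫|φ|² dx = 0.77283, and ∫φ*·V(x)·φ dx = 0.89833, so ⟨V⟩ = 0.89833 / 0.77283.
⟨V⟩ = 1.1624.

1.16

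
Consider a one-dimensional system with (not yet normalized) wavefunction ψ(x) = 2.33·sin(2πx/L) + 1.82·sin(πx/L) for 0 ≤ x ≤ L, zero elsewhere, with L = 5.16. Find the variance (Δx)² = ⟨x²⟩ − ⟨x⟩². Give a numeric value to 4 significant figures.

Compute ⟨x⟩ and ⟨x²⟩ separately, then (Δx)² = ⟨x²⟩ − ⟨x⟩².
On 0 ≤ x ≤ L (j ≠ l): ∫sin²(jπx/L) dx = L/2, ∫sin(jπx/L)·sin(lπx/L) dx = 0; diagonal moments ∫x·sin²(jπx/L) dx = L²/4, ∫x²·sin²(jπx/L) dx = L³·(1/6 − 1/(4j²π²)); cross terms ∫x·sin(jπx/L)·sin(lπx/L) dx = 0 for j + l even and −4jlL²/(π²(j² − l²)²) for j + l odd, ∫x²·sin(jπx/L)·sin(lπx/L) dx = (−1)^(j+l)·4jlL³/(π²(j² − l²)²); higher powers the same way via product-to-sum and parts.
Normalization: ∫|ψ|² dx = 22.553.
⟨x⟩ = 1.6782 and ⟨x²⟩ = 3.5014.
(Δx)² = 3.5014 − (1.6782)² = 0.68499.

0.6850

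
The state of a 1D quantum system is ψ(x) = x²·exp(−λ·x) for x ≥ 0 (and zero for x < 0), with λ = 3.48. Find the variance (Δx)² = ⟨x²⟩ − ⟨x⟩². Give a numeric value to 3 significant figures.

Compute ⟨x⟩ and ⟨x²⟩ separately, then (Δx)² = ⟨x²⟩ − ⟨x⟩².
Every integrand reduces to terms xʲ·e^(−2λx) on [0, ∞); use ∫₀^∞ xʲ·e^(−2λx) dx = j!/(2λ)^(j+1).
Normalization: ∫|ψ|² dx = 0.0014695.
⟨x⟩ = 0.71839 and ⟨x²⟩ = 0.61930.
(Δx)² = 0.61930 − (0.71839)² = 0.10322.

0.103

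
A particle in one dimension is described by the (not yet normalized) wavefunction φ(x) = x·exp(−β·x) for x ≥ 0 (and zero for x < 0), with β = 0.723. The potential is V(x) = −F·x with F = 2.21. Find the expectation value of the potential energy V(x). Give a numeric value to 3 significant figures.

⟨V⟩ = ∫ V(x)·|φ|² dx / ∫|φ|² dx.
Every integrand reduces to terms xʲ·e^(−2βx) on [0, ∞); use ∫₀^∞ xʲ·e^(−2βx) dx = j!/(2β)^(j+1).
State is unnormalized: ∫|φ|² dx = 0.66149, and ∫φ*·V(x)·φ dx = -3.0330, so ⟨V⟩ = -3.0330 / 0.66149.
⟨V⟩ = -4.5851.

-4.59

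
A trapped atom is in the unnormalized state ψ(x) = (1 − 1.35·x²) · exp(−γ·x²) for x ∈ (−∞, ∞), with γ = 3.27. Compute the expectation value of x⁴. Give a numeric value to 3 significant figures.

0.00724

⟨x⁴⟩ = ∫ x⁴·|ψ|² dx / ∫|ψ|² dx (integrals over the domain).
Expand each integrand as polynomial × e^(−2γx²) and use ∫x^(2j)·e^(−2γx²) dx = (2j−1)!!/(4γ)^j · √(π/(2γ)), odd powers → 0; here √(π/(2γ)) = 0.69308.
State is unnormalized: ∫|ψ|² dx = 0.57217, and ∫ψ*·x⁴·ψ dx = 0.0041409, so ⟨x⁴⟩ = 0.0041409 / 0.57217.
⟨x⁴⟩ = 0.0072373.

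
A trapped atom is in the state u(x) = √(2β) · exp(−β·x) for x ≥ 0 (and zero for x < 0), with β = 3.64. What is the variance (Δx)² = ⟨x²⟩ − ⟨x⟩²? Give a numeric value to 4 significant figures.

0.01887

Compute ⟨x⟩ and ⟨x²⟩ separately, then (Δx)² = ⟨x²⟩ − ⟨x⟩².
Every integrand reduces to terms xʲ·e^(−2βx) on [0, ∞); use ∫₀^∞ xʲ·e^(−2βx) dx = j!/(2β)^(j+1).
⟨x⟩ = 0.13736 and ⟨x²⟩ = 0.037737.
(Δx)² = 0.037737 − (0.13736)² = 0.018868.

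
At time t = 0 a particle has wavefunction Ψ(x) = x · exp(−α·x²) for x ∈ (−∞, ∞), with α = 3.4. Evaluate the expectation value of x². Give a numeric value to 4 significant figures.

⟨x²⟩ = ∫ x²·|Ψ|² dx / ∫|Ψ|² dx (integrals over the domain).
Expand each integrand as polynomial × e^(−2αx²) and use ∫x^(2j)·e^(−2αx²) dx = (2j−1)!!/(4α)^j · √(π/(2α)), odd powers → 0; here √(π/(2α)) = 0.67971.
State is unnormalized: ∫|Ψ|² dx = 0.049978, and ∫Ψ*·x²·Ψ dx = 0.011025, so ⟨x²⟩ = 0.011025 / 0.049978.
⟨x²⟩ = 0.22059.

0.2206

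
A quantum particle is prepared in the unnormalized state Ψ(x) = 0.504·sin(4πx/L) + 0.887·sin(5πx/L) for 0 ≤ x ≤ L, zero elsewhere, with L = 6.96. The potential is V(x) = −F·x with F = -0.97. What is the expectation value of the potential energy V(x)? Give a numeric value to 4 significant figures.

⟨V⟩ = ∫ V(x)·|Ψ|² dx / ∫|Ψ|² dx.
On 0 ≤ x ≤ L (j ≠ l): ∫sin²(jπx/L) dx = L/2, ∫sin(jπx/L)·sin(lπx/L) dx = 0; diagonal moments ∫x·sin²(jπx/L) dx = L²/4, ∫x²·sin²(jπx/L) dx = L³·(1/6 − 1/(4j²π²)); cross terms ∫x·sin(jπx/L)·sin(lπx/L) dx = 0 for j + l even and −4jlL²/(π²(j² − l²)²) for j + l odd, ∫x²·sin(jπx/L)·sin(lπx/L) dx = (−1)^(j+l)·4jlL³/(π²(j² − l²)²); higher powers the same way via product-to-sum and parts.
State is unnormalized: ∫|Ψ|² dx = 3.6219, and ∫Ψ*·V(x)·Ψ dx = 8.0220, so ⟨V⟩ = 8.0220 / 3.6219.
⟨V⟩ = 2.2148.

2.215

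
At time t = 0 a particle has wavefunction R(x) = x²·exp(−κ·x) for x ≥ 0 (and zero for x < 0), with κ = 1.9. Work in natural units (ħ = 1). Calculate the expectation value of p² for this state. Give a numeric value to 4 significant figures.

p² R = −ħ² d²R/dx²; ⟨p²⟩ = −ħ² ∫ R*·R'' dx / ∫|R|² dx.
Differentiate x²·exp(−κ·x) with the product rule; every integrand then reduces to terms xʲ·e^(−2κx) on [0, ∞), with ∫₀^∞ xʲ·e^(−2κx) dx = j!/(2κ)^(j+1).
State is unnormalized: ∫|R|² dx = 0.030290, and ∫R*·(−ħ² R'') dx = 0.036448, so ⟨p²⟩ = 0.036448 / 0.030290.
⟨p²⟩ = 1.2033.

1.203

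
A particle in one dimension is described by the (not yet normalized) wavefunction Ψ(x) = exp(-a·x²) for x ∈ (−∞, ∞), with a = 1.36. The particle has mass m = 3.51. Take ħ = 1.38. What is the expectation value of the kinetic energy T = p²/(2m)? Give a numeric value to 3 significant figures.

T = −(ħ²/2m) d²/dx², so ⟨T⟩ = −(ħ²/2m) ∫ Ψ*·Ψ'' dx / ∫|Ψ|² dx; with m = 3.51.
Gaussian moments: ∫x^(2j)·e^(−2ax²) dx = (2j−1)!!/(4a)^j · √(π/(2a)), odd powers integrate to 0; here √(π/(2a)) = 1.0747. Derivatives: d/dx e^(−ax²) = −2ax·e^(−ax²), d²/dx² e^(−ax²) = (4a²x² − 2a)·e^(−ax²).
State is unnormalized: ∫|Ψ|² dx = 1.0747, and ∫Ψ*·(−ħ²/2m · Ψ'') dx = 0.39651, so ⟨T⟩ = 0.39651 / 1.0747.
⟨T⟩ = 0.36894.

0.369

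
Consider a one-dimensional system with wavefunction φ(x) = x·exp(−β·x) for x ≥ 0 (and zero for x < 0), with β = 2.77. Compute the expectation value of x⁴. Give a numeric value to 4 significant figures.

⟨x⁴⟩ = ∫ x⁴·|φ|² dx / ∫|φ|² dx (integrals over the domain).
Every integrand reduces to terms xʲ·e^(−2βx) on [0, ∞); use ∫₀^∞ xʲ·e^(−2βx) dx = j!/(2β)^(j+1).
State is unnormalized: ∫|φ|² dx = 0.011763, and ∫φ*·x⁴·φ dx = 0.0044954, so ⟨x⁴⟩ = 0.0044954 / 0.011763.
⟨x⁴⟩ = 0.38218.

0.3822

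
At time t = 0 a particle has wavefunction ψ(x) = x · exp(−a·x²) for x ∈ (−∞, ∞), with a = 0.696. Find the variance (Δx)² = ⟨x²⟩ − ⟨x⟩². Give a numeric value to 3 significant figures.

1.08

Compute ⟨x⟩ and ⟨x²⟩ separately, then (Δx)² = ⟨x²⟩ − ⟨x⟩².
Expand each integrand as polynomial × e^(−2ax²) and use ∫x^(2j)·e^(−2ax²) dx = (2j−1)!!/(4a)^j · √(π/(2a)), odd powers → 0; here √(π/(2a)) = 1.5023.
Normalization: ∫|ψ|² dx = 0.53962.
⟨x⟩ = 0.0000 and ⟨x²⟩ = 1.0776.
(Δx)² = 1.0776 − (0.0000)² = 1.0776.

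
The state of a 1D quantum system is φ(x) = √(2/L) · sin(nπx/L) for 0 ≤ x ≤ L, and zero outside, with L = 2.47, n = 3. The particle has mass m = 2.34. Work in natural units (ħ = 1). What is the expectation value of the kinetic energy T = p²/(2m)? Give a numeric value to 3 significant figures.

3.11

T = −(ħ²/2m) d²/dx², so ⟨T⟩ = −(ħ²/2m) ∫ φ*·φ'' dx; with m = 2.34.
d/dx sin(nπx/L) = (nπ/L)·cos(nπx/L) and d²/dx² sin(nπx/L) = −(nπ/L)²·sin(nπx/L); on 0 ≤ x ≤ L, ∫sin²(nπx/L) dx = L/2 and ∫sin(nπx/L)·cos(nπx/L) dx = 0.
⟨T⟩ = 3.1110.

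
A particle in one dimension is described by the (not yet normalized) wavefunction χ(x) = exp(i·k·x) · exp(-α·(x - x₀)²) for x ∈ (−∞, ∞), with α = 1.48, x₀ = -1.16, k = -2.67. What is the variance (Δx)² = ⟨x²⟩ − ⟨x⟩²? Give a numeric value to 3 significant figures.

0.169

Compute ⟨x⟩ and ⟨x²⟩ separately, then (Δx)² = ⟨x²⟩ − ⟨x⟩².
Gaussian moments (u = x − x₀): ∫u^(2j)·e^(−2αu²) du = (2j−1)!!/(4α)^j · √(π/(2α)), odd powers integrate to 0; here √(π/(2α)) = 1.0302.
Normalization: ∫|χ|² dx = 1.0302.
⟨x⟩ = -1.1600 and ⟨x²⟩ = 1.5145.
(Δx)² = 1.5145 − (-1.1600)² = 0.16892.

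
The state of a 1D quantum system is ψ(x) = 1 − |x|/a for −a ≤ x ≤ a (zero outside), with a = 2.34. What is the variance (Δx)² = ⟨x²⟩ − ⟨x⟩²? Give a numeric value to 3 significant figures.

0.548

Compute ⟨x⟩ and ⟨x²⟩ separately, then (Δx)² = ⟨x²⟩ − ⟨x⟩².
ψ is even, so ∫ over [−a, a] = 2∫₀ᵃ with ψ = 1 − x/a there: ∫₀ᵃ (1 − x/a)² dx = a/3, ∫₀ᵃ x²(1 − x/a)² dx = a³/30, ∫₀ᵃ x⁴(1 − x/a)² dx = a⁵/105.
Normalization: ∫|ψ|² dx = 1.5600.
⟨x⟩ = 0.0000 and ⟨x²⟩ = 0.54756.
(Δx)² = 0.54756 − (0.0000)² = 0.54756.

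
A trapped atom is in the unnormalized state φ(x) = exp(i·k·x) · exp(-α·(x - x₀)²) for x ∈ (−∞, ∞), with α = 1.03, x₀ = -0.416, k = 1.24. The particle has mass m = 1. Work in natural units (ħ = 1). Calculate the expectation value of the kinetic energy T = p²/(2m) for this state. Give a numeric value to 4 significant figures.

1.284

T = −(ħ²/2m) d²/dx², so ⟨T⟩ = −(ħ²/2m) ∫ φ*·φ'' dx / ∫|φ|² dx; with m = 1.
Gaussian moments (u = x − x₀): ∫u^(2j)·e^(−2αu²) du = (2j−1)!!/(4α)^j · √(π/(2α)), odd powers integrate to 0; here √(π/(2α)) = 1.2349. Derivatives: φ′ = (ik − 2αu)·φ, φ″ = ((ik − 2αu)² − 2α)·φ; the odd-in-u pieces drop out.
State is unnormalized: ∫|φ|² dx = 1.2349, and ∫φ*·(−ħ²/2m · φ'') dx = 1.5854, so ⟨T⟩ = 1.5854 / 1.2349.
⟨T⟩ = 1.2838.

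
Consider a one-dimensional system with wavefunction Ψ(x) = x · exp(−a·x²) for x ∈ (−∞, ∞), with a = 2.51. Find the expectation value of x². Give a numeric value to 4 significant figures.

0.2988

⟨x²⟩ = ∫ x²·|Ψ|² dx / ∫|Ψ|² dx (integrals over the domain).
Expand each integrand as polynomial × e^(−2ax²) and use ∫x^(2j)·e^(−2ax²) dx = (2j−1)!!/(4a)^j · √(π/(2a)), odd powers → 0; here √(π/(2a)) = 0.79108.
State is unnormalized: ∫|Ψ|² dx = 0.078793, and ∫Ψ*·x²·Ψ dx = 0.023544, so ⟨x²⟩ = 0.023544 / 0.078793.
⟨x²⟩ = 0.29880.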